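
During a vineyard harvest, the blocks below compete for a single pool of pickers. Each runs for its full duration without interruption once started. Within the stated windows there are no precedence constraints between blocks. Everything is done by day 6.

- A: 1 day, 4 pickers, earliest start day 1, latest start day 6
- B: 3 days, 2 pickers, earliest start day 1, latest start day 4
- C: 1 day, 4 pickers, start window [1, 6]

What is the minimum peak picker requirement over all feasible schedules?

Early-start (A@1, B@1, C@1) gives peak 10: d1:10  d2:2  d3:2  d4:0  d5:0  d6:0.
Shift B→2, C→5.
Schedule A@1, B@2, C@5: d1:4  d2:2  d3:2  d4:2  d5:4  d6:0 — peak 4.

4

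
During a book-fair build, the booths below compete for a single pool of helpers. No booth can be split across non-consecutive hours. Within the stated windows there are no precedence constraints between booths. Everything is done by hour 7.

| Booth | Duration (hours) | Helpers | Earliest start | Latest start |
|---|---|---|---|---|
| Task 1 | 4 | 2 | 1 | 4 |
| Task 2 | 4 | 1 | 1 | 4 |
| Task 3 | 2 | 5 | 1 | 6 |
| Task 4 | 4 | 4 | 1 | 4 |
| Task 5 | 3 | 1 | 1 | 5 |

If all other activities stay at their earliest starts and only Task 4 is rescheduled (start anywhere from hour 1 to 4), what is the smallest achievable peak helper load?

9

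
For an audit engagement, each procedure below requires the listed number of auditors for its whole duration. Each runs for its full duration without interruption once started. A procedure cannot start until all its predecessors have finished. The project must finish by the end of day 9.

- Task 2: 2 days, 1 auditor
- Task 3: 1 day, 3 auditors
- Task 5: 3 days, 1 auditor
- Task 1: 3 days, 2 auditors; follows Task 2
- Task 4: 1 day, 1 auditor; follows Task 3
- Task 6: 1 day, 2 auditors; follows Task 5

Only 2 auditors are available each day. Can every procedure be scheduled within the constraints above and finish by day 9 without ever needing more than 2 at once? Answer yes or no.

The minimum achievable peak is 3; 2 < 3, so no feasible schedule stays within the cap.

no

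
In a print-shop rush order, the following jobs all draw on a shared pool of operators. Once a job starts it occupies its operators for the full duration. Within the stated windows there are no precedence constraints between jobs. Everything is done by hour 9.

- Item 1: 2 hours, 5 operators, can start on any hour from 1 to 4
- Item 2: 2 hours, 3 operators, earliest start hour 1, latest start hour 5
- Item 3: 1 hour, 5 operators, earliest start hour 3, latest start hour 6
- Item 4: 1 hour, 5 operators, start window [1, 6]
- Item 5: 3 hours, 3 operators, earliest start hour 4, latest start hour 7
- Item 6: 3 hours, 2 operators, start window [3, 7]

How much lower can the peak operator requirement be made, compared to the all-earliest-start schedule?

Early-start peak: h1:13  h2:8  h3:7  h4:5  h5:5  h6:3  h7:0  h8:0  h9:0 ⇒ 13.
Leveled (Item 1@1, Item 2@3, Item 3@5, Item 4@6, Item 5@7, Item 6@7): h1:5  h2:5  h3:3  h4:3  h5:5  h6:5  h7:5  h8:5  h9:5 ⇒ 5.
Reduction 13 − 5 = 8.

8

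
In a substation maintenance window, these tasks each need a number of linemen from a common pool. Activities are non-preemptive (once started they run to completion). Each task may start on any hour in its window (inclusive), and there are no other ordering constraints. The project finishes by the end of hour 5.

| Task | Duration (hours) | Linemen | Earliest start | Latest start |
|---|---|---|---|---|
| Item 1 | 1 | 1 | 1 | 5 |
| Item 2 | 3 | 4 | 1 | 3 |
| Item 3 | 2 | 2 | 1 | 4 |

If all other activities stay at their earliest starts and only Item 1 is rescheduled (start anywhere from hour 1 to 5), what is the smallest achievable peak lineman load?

Item 1@1: h1:7  h2:6  h3:4  h4:0  h5:0 → peak 7
Item 1@2: h1:6  h2:7  h3:4  h4:0  h5:0 → peak 7
Item 1@3: h1:6  h2:6  h3:5  h4:0  h5:0 → peak 6
Item 1@4: h1:6  h2:6  h3:4  h4:1  h5:0 → peak 6
Item 1@5: h1:6  h2:6  h3:4  h4:0  h5:1 → peak 6
Best is Item 1@3, peak 6.

6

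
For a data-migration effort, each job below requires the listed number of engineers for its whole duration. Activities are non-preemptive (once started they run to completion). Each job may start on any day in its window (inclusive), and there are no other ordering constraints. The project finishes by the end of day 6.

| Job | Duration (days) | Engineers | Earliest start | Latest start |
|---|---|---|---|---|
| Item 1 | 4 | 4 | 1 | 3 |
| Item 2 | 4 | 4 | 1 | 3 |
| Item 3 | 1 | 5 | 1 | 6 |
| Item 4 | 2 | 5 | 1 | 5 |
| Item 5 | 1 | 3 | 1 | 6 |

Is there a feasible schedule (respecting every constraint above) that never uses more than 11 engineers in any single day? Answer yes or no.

yes

Schedule Item 1@1, Item 2@2, Item 3@1, Item 4@5, Item 5@6: d1:9  d2:8  d3:8  d4:8  d5:9  d6:8 — peak 9 ≤ 11.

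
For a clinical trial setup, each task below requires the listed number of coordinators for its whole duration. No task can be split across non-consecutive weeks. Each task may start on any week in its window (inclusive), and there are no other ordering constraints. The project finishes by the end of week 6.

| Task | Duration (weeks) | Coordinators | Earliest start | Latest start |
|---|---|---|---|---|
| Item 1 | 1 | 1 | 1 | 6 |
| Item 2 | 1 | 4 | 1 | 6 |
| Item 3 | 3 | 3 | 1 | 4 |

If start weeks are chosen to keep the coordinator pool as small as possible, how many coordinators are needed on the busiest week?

Early-start (Item 1@1, Item 2@1, Item 3@1) gives peak 8: w1:8  w2:3  w3:3  w4:0  w5:0  w6:0.
Shift Item 2→2, Item 3→3.
Schedule Item 1@1, Item 2@2, Item 3@3: w1:1  w2:4  w3:3  w4:3  w5:3  w6:0 — peak 4.

4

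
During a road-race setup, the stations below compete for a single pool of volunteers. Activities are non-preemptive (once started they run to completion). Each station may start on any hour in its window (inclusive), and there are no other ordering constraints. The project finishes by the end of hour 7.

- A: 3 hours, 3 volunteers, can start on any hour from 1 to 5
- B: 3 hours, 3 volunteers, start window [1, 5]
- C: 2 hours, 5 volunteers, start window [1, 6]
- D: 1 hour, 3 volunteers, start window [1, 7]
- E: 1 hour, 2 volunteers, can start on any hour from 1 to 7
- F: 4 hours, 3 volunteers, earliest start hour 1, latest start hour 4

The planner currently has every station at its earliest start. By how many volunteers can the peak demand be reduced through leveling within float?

Early-start peak: h1:19  h2:14  h3:9  h4:3  h5:0  h6:0  h7:0 ⇒ 19.
Leveled (A@1, B@1, C@4, D@6, E@1, F@4): h1:8  h2:6  h3:6  h4:8  h5:8  h6:6  h7:3 ⇒ 8.
Reduction 19 − 8 = 11.

11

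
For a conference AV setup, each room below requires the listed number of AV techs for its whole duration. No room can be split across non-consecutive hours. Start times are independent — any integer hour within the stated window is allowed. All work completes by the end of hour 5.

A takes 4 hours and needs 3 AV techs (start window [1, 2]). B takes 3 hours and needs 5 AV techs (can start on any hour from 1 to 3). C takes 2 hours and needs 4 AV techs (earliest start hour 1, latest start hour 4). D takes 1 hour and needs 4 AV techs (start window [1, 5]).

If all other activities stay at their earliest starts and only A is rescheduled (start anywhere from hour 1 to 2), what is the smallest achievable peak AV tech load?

13

A@1: h1:16  h2:12  h3:8  h4:3  h5:0 → peak 16
A@2: h1:13  h2:12  h3:8  h4:3  h5:3 → peak 13
Best is A@2, peak 13.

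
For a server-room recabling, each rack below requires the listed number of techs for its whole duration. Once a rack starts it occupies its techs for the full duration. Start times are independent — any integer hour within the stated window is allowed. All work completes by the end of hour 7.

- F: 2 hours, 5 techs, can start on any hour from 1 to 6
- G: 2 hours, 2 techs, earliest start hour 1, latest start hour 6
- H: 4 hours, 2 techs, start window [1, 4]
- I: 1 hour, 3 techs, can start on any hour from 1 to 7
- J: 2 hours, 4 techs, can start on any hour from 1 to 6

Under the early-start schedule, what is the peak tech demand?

Early-start schedule: F@1, G@1, H@1, I@1, J@1.
Load per hour: hour 1: 16, hour 2: 13, hour 3: 2, hour 4: 2, hour 5: 0, hour 6: 0, hour 7: 0.
Peak is 16.

16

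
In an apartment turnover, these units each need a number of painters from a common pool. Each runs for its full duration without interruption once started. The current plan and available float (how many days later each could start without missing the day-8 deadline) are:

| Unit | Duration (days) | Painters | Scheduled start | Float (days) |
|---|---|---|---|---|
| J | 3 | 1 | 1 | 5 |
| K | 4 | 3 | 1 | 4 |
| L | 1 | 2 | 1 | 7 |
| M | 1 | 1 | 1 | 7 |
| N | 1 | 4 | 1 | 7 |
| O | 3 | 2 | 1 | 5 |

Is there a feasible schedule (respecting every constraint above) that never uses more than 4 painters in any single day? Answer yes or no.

yes

Schedule J@1, K@1, L@5, M@4, N@8, O@5: d1:4  d2:4  d3:4  d4:4  d5:4  d6:2  d7:2  d8:4 — peak 4 ≤ 4.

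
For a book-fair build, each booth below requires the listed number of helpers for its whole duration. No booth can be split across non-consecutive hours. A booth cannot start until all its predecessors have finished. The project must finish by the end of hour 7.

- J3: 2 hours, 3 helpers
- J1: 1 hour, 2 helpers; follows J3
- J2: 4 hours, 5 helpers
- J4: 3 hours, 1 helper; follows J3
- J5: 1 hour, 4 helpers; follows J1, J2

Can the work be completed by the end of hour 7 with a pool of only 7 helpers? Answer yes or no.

yes

Schedule J3@1, J1@3, J2@3, J4@4, J5@7: h1:3  h2:3  h3:7  h4:6  h5:6  h6:6  h7:4 — peak 7 ≤ 7.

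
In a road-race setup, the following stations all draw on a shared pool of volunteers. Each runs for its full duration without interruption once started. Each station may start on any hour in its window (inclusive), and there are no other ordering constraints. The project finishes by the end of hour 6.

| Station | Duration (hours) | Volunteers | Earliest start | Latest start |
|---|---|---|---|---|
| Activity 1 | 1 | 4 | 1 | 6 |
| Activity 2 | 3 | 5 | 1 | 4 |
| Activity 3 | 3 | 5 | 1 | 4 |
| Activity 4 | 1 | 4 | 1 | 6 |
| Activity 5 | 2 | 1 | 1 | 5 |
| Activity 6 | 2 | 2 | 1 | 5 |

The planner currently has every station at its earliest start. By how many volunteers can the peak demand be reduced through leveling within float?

Early-start peak: h1:21  h2:13  h3:10  h4:0  h5:0  h6:0 ⇒ 21.
Leveled (Activity 1@1, Activity 2@1, Activity 3@4, Activity 4@2, Activity 5@3, Activity 6@3): h1:9  h2:9  h3:8  h4:8  h5:5  h6:5 ⇒ 9.
Reduction 21 − 9 = 12.

12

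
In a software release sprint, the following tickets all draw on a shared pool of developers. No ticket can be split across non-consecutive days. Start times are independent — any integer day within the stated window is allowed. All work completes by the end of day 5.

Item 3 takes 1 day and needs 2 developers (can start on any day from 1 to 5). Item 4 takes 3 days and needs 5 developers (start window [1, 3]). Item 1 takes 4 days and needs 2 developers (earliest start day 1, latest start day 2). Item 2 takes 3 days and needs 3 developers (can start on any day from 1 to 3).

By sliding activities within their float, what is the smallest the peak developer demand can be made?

10

Early-start (Item 3@1, Item 4@1, Item 1@1, Item 2@1) gives peak 12: d1:12  d2:10  d3:10  d4:2  d5:0.
Shift Item 2→2.
Schedule Item 3@1, Item 4@1, Item 1@1, Item 2@2: d1:9  d2:10  d3:10  d4:5  d5:0 — peak 10.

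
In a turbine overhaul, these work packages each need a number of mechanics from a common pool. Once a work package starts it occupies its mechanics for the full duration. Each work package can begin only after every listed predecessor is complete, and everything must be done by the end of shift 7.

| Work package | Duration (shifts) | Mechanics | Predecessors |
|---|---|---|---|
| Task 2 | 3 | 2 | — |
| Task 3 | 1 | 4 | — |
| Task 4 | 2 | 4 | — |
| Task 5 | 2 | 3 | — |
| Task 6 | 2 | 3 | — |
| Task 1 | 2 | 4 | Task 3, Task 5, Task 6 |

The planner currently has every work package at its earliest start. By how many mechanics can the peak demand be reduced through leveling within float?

10

Early-start peak: s1:16  s2:12  s3:6  s4:4  s5:0  s6:0  s7:0 ⇒ 16.
Leveled (Task 2@1, Task 3@1, Task 4@2, Task 5@4, Task 6@4, Task 1@6): s1:6  s2:6  s3:6  s4:6  s5:6  s6:4  s7:4 ⇒ 6.
Reduction 16 − 6 = 10.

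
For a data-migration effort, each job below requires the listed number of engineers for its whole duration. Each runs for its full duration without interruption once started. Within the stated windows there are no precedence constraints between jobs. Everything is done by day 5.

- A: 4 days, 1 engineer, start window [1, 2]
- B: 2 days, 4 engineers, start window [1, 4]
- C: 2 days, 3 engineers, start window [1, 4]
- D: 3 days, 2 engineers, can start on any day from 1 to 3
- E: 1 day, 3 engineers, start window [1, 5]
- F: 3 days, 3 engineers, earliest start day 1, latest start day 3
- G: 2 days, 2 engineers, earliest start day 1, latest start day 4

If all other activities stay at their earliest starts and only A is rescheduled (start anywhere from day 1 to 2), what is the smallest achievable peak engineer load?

A@1: d1:18  d2:15  d3:6  d4:1  d5:0 → peak 18
A@2: d1:17  d2:15  d3:6  d4:1  d5:1 → peak 17
Best is A@2, peak 17.

17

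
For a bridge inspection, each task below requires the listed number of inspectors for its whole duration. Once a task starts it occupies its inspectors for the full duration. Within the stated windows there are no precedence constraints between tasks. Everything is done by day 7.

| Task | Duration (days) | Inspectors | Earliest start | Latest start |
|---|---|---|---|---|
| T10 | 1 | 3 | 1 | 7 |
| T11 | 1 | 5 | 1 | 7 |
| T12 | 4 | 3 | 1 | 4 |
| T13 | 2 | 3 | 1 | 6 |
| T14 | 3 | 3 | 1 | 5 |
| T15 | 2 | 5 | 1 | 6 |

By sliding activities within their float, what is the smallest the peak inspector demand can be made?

Early-start (T10@1, T11@1, T12@1, T13@1, T14@1, T15@1) gives peak 22: d1:22  d2:14  d3:6  d4:3  d5:0  d6:0  d7:0.
Shift T12→2, T13→2, T14→4, T15→6.
Schedule T10@1, T11@1, T12@2, T13@2, T14@4, T15@6: d1:8  d2:6  d3:6  d4:6  d5:6  d6:8  d7:5 — peak 8.

8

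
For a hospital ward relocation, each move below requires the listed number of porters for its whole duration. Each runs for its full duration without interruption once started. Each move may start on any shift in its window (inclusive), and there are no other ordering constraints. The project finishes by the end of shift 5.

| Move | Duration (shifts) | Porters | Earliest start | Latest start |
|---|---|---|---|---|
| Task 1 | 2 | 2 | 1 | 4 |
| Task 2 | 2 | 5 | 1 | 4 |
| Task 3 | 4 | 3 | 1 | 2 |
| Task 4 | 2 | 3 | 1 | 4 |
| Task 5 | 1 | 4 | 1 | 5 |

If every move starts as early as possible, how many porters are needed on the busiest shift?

17

Early-start schedule: Task 1@1, Task 2@1, Task 3@1, Task 4@1, Task 5@1.
Load per shift: shift 1: 17, shift 2: 13, shift 3: 3, shift 4: 3, shift 5: 0.
Peak is 17.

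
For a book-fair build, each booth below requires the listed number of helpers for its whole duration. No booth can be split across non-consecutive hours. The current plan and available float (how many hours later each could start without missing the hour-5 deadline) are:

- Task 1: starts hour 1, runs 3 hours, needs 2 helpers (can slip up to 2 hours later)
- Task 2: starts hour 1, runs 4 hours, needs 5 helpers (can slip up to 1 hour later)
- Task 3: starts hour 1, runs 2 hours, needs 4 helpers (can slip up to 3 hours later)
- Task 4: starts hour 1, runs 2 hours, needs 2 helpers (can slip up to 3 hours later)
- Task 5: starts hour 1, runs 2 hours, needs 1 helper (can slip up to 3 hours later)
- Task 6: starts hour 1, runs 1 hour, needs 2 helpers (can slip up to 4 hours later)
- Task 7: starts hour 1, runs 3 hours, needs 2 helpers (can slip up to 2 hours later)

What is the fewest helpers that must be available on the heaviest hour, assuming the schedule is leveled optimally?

Early-start (Task 1@1, Task 2@1, Task 3@1, Task 4@1, Task 5@1, Task 6@1, Task 7@1) gives peak 18: h1:18  h2:16  h3:9  h4:5  h5:0.
Shift Task 4→3, Task 5→4, Task 6→5, Task 7→3.
Schedule Task 1@1, Task 2@1, Task 3@1, Task 4@3, Task 5@4, Task 6@5, Task 7@3: h1:11  h2:11  h3:11  h4:10  h5:5 — peak 11.

11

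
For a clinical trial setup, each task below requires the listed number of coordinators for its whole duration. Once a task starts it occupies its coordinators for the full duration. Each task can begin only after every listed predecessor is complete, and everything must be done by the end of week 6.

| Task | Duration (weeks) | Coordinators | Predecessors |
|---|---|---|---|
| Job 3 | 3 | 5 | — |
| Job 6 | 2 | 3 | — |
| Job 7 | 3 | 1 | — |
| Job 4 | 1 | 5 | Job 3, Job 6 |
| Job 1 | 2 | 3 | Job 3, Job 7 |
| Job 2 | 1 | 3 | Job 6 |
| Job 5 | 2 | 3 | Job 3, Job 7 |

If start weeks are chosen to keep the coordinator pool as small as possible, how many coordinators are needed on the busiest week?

Early-start (Job 3@1, Job 6@1, Job 7@1, Job 4@4, Job 1@4, Job 2@3, Job 5@4) gives peak 11: w1:9  w2:9  w3:9  w4:11  w5:6  w6:0.
Shift Job 5→5.
Schedule Job 3@1, Job 6@1, Job 7@1, Job 4@4, Job 1@4, Job 2@3, Job 5@5: w1:9  w2:9  w3:9  w4:8  w5:6  w6:3 — peak 9.

9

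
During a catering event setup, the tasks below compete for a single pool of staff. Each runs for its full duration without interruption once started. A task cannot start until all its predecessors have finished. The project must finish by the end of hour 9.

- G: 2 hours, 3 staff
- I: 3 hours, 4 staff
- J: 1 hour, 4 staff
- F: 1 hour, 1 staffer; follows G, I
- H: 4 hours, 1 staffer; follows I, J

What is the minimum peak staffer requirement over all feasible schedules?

Early-start (G@1, I@1, J@1, F@4, H@4) gives peak 11: h1:11  h2:7  h3:4  h4:2  h5:1  h6:1  h7:1  h8:0  h9:0.
Shift G→5, J→4, F→7, H→5.
Schedule G@5, I@1, J@4, F@7, H@5: h1:4  h2:4  h3:4  h4:4  h5:4  h6:4  h7:2  h8:1  h9:0 — peak 4.

4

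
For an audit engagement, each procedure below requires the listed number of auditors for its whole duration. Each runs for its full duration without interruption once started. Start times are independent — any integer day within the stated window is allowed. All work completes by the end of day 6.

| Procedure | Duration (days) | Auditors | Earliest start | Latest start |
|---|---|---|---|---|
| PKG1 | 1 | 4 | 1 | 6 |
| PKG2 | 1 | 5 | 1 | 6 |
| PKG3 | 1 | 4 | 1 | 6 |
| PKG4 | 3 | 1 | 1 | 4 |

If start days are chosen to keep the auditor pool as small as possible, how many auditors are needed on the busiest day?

5

Early-start (PKG1@1, PKG2@1, PKG3@1, PKG4@1) gives peak 14: d1:14  d2:1  d3:1  d4:0  d5:0  d6:0.
Shift PKG2→2, PKG3→3, PKG4→3.
Schedule PKG1@1, PKG2@2, PKG3@3, PKG4@3: d1:4  d2:5  d3:5  d4:1  d5:1  d6:0 — peak 5.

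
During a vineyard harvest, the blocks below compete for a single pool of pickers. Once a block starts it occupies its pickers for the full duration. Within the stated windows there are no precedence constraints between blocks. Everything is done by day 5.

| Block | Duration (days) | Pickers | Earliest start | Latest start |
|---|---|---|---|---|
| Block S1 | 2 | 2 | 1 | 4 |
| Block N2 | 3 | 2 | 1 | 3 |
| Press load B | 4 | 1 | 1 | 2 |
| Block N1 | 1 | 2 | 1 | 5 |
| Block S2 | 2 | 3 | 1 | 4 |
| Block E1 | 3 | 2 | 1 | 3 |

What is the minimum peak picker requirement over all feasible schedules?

6

Early-start (Block S1@1, Block N2@1, Press load B@1, Block N1@1, Block S2@1, Block E1@1) gives peak 12: d1:12  d2:10  d3:5  d4:1  d5:0.
Shift Press load B→2, Block S2→4, Block E1→3.
Schedule Block S1@1, Block N2@1, Press load B@2, Block N1@1, Block S2@4, Block E1@3: d1:6  d2:5  d3:5  d4:6  d5:6 — peak 6.
Total picker-days = 28 over 5 days ⇒ peak ≥ ⌈28/5⌉ = 6, so 6 is optimal.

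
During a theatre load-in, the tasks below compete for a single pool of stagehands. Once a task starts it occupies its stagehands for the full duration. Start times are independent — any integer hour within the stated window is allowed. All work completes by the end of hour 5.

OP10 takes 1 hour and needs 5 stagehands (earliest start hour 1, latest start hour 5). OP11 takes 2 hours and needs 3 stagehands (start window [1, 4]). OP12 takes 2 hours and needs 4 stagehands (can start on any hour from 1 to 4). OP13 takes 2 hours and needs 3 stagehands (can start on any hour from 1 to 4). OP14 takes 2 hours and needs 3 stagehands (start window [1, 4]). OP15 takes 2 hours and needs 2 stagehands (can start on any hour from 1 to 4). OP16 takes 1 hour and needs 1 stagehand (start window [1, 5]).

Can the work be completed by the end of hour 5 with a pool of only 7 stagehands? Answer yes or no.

Total stagehand-hours = 36; over 5 hours the average is 36/5 > 7, so some hour must exceed 7.

no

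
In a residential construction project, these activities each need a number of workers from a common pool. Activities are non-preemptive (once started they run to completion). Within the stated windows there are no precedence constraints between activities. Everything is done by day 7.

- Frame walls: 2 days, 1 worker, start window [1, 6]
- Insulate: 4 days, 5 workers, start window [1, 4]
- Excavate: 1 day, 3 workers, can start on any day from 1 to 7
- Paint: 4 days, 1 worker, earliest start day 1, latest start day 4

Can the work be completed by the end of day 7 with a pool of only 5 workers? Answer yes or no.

The minimum achievable peak is 6; 5 < 6, so no feasible schedule stays within the cap.

no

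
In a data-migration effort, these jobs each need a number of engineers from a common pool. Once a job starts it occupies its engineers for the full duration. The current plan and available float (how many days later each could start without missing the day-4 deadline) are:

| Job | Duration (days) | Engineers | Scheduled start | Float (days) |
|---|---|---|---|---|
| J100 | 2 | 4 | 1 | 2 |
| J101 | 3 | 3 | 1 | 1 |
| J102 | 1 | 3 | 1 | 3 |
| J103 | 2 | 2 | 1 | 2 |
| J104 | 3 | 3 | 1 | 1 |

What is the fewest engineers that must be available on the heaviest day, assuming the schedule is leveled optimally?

Early-start (J100@1, J101@1, J102@1, J103@1, J104@1) gives peak 15: d1:15  d2:12  d3:6  d4:0.
Shift J103→3, J104→2.
Schedule J100@1, J101@1, J102@1, J103@3, J104@2: d1:10  d2:10  d3:8  d4:5 — peak 10.

10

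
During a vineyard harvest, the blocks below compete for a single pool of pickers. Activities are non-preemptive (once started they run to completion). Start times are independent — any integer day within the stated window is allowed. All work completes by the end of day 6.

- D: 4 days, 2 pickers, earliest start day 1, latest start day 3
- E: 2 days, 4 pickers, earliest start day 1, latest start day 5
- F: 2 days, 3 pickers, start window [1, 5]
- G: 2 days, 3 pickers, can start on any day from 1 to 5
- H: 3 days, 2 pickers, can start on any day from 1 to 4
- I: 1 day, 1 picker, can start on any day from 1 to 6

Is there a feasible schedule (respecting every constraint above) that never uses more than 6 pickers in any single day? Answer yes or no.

The minimum achievable peak is 7; 6 < 7, so no feasible schedule stays within the cap.

no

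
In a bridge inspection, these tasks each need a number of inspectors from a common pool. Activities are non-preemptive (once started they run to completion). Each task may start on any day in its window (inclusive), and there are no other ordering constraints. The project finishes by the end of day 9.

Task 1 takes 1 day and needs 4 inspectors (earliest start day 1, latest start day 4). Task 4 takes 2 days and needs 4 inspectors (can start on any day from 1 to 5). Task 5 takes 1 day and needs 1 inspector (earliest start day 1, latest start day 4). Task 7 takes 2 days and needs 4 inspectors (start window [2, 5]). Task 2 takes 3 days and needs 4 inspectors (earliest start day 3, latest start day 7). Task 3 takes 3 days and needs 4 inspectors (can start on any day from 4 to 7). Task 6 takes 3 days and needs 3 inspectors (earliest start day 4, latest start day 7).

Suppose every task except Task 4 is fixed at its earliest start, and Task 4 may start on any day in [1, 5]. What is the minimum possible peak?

11

Task 4@1: d1:9  d2:8  d3:8  d4:11  d5:11  d6:7  d7:0  d8:0  d9:0 → peak 11
Task 4@2: d1:5  d2:8  d3:12  d4:11  d5:11  d6:7  d7:0  d8:0  d9:0 → peak 12
Task 4@3: d1:5  d2:4  d3:12  d4:15  d5:11  d6:7  d7:0  d8:0  d9:0 → peak 15
Task 4@4: d1:5  d2:4  d3:8  d4:15  d5:15  d6:7  d7:0  d8:0  d9:0 → peak 15
Task 4@5: d1:5  d2:4  d3:8  d4:11  d5:15  d6:11  d7:0  d8:0  d9:0 → peak 15
Best is Task 4@1, peak 11.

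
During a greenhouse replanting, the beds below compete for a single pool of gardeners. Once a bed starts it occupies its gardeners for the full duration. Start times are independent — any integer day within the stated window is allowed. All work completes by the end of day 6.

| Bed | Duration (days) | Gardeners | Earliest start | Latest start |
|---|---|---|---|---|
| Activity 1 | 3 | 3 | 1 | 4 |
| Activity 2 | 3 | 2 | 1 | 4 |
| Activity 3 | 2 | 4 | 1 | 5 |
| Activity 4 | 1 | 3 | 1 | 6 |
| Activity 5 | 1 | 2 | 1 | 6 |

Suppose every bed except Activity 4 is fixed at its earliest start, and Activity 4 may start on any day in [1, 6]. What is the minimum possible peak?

Activity 4@1: d1:14  d2:9  d3:5  d4:0  d5:0  d6:0 → peak 14
Activity 4@2: d1:11  d2:12  d3:5  d4:0  d5:0  d6:0 → peak 12
Activity 4@3: d1:11  d2:9  d3:8  d4:0  d5:0  d6:0 → peak 11
Activity 4@4: d1:11  d2:9  d3:5  d4:3  d5:0  d6:0 → peak 11
Activity 4@5: d1:11  d2:9  d3:5  d4:0  d5:3  d6:0 → peak 11
Activity 4@6: d1:11  d2:9  d3:5  d4:0  d5:0  d6:3 → peak 11
Best is Activity 4@3, peak 11.

11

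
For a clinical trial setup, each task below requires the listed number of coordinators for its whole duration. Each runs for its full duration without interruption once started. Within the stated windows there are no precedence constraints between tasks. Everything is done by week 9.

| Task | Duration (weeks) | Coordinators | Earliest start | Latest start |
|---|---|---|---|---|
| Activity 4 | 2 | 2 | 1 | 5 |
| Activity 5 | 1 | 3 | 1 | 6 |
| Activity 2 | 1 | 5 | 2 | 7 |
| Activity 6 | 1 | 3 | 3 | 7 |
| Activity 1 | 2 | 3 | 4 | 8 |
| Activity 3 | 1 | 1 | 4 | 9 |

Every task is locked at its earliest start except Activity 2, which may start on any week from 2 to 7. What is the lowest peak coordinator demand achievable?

Activity 2@2: w1:5  w2:7  w3:3  w4:4  w5:3  w6:0  w7:0  w8:0  w9:0 → peak 7
Activity 2@3: w1:5  w2:2  w3:8  w4:4  w5:3  w6:0  w7:0  w8:0  w9:0 → peak 8
Activity 2@4: w1:5  w2:2  w3:3  w4:9  w5:3  w6:0  w7:0  w8:0  w9:0 → peak 9
Activity 2@5: w1:5  w2:2  w3:3  w4:4  w5:8  w6:0  w7:0  w8:0  w9:0 → peak 8
Activity 2@6: w1:5  w2:2  w3:3  w4:4  w5:3  w6:5  w7:0  w8:0  w9:0 → peak 5
Activity 2@7: w1:5  w2:2  w3:3  w4:4  w5:3  w6:0  w7:5  w8:0  w9:0 → peak 5
Best is Activity 2@6, peak 5.

5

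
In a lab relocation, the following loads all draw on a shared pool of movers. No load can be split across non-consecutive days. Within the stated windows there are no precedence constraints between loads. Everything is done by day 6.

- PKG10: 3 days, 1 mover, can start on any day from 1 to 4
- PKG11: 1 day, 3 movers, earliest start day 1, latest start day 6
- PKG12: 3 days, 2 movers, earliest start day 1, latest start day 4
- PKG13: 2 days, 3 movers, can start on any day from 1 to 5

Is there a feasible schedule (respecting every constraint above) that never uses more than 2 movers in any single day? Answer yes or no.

Total mover-days = 18; over 6 days the average is 18/6 > 2, so some day must exceed 2.

no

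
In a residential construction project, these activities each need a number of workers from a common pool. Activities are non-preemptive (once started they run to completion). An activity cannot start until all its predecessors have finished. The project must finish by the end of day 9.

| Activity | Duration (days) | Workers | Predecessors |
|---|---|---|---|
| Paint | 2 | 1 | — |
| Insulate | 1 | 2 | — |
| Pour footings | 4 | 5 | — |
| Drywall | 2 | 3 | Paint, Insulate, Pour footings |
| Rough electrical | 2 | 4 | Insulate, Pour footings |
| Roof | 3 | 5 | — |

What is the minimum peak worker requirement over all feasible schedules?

Early-start (Paint@1, Insulate@1, Pour footings@1, Drywall@5, Rough electrical@5, Roof@1) gives peak 13: d1:13  d2:11  d3:10  d4:5  d5:7  d6:7  d7:0  d8:0  d9:0.
Shift Insulate→3, Roof→7.
Schedule Paint@1, Insulate@3, Pour footings@1, Drywall@5, Rough electrical@5, Roof@7: d1:6  d2:6  d3:7  d4:5  d5:7  d6:7  d7:5  d8:5  d9:5 — peak 7.

7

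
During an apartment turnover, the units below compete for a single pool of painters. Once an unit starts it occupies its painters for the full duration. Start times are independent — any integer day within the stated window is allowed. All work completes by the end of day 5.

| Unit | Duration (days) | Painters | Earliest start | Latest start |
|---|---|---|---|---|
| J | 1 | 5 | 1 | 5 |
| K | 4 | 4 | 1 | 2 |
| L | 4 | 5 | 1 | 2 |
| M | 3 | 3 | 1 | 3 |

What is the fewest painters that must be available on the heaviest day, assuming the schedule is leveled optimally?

Early-start (J@1, K@1, L@1, M@1) gives peak 17: d1:17  d2:12  d3:12  d4:9  d5:0.
Shift L→2.
Schedule J@1, K@1, L@2, M@1: d1:12  d2:12  d3:12  d4:9  d5:5 — peak 12.

12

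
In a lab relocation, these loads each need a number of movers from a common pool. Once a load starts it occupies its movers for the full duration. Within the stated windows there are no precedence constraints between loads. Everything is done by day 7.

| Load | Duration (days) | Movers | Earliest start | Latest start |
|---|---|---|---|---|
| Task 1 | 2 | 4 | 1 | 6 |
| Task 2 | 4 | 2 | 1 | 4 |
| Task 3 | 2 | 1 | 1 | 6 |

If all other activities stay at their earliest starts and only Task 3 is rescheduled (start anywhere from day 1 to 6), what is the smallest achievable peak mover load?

6

Task 3@1: d1:7  d2:7  d3:2  d4:2  d5:0  d6:0  d7:0 → peak 7
Task 3@2: d1:6  d2:7  d3:3  d4:2  d5:0  d6:0  d7:0 → peak 7
Task 3@3: d1:6  d2:6  d3:3  d4:3  d5:0  d6:0  d7:0 → peak 6
Task 3@4: d1:6  d2:6  d3:2  d4:3  d5:1  d6:0  d7:0 → peak 6
Task 3@5: d1:6  d2:6  d3:2  d4:2  d5:1  d6:1  d7:0 → peak 6
Task 3@6: d1:6  d2:6  d3:2  d4:2  d5:0  d6:1  d7:1 → peak 6
Best is Task 3@3, peak 6.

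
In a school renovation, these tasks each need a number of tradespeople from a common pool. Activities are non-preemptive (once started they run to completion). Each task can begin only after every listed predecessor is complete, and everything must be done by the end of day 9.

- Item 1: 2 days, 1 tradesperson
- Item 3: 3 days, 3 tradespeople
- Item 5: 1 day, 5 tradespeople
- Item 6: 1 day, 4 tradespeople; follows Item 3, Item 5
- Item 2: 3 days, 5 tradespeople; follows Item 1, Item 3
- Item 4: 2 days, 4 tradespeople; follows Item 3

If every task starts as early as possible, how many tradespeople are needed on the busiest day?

13

Early-start schedule: Item 1@1, Item 3@1, Item 5@1, Item 6@4, Item 2@4, Item 4@4.
Load per day: day 1: 9, day 2: 4, day 3: 3, day 4: 13, day 5: 9, day 6: 5, day 7: 0, day 8: 0, day 9: 0.
Peak is 13.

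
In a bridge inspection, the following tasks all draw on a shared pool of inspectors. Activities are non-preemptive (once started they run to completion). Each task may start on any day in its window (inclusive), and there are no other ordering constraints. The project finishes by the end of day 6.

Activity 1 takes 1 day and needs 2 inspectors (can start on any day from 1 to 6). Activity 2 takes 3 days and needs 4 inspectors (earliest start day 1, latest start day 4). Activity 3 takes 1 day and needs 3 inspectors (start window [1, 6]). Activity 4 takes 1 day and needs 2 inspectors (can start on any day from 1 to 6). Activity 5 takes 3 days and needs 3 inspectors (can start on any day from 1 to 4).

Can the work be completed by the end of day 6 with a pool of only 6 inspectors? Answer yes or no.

Schedule Activity 1@1, Activity 2@1, Activity 3@4, Activity 4@2, Activity 5@4: d1:6  d2:6  d3:4  d4:6  d5:3  d6:3 — peak 6 ≤ 6.

yes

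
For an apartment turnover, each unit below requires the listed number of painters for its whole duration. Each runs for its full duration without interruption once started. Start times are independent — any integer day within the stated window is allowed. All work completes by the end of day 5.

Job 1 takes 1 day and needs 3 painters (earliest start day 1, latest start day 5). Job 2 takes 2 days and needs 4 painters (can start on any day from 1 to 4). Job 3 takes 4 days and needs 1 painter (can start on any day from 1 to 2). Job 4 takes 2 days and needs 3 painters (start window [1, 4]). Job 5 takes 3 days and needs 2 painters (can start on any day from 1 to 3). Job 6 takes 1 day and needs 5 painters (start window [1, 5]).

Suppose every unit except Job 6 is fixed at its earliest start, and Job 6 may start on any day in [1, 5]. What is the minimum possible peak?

13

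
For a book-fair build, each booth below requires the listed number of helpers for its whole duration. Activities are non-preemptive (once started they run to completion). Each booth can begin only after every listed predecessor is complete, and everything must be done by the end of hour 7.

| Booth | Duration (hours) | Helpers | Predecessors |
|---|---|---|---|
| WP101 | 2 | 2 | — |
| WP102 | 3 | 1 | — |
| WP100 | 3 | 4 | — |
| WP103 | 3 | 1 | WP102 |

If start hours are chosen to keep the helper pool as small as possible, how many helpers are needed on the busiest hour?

Early-start (WP101@1, WP102@1, WP100@1, WP103@4) gives peak 7: h1:7  h2:7  h3:5  h4:1  h5:1  h6:1  h7:0.
Shift WP100→3.
Schedule WP101@1, WP102@1, WP100@3, WP103@4: h1:3  h2:3  h3:5  h4:5  h5:5  h6:1  h7:0 — peak 5.

5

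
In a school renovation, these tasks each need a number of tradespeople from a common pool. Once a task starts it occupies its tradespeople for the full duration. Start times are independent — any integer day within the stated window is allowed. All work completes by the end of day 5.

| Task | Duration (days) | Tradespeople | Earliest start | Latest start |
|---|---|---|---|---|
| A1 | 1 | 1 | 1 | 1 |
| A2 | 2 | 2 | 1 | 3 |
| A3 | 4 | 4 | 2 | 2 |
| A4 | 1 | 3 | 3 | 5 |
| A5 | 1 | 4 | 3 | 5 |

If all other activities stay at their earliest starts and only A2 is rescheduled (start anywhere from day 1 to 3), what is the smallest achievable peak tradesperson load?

11

A2@1: d1:3  d2:6  d3:11  d4:4  d5:4 → peak 11
A2@2: d1:1  d2:6  d3:13  d4:4  d5:4 → peak 13
A2@3: d1:1  d2:4  d3:13  d4:6  d5:4 → peak 13
Best is A2@1, peak 11.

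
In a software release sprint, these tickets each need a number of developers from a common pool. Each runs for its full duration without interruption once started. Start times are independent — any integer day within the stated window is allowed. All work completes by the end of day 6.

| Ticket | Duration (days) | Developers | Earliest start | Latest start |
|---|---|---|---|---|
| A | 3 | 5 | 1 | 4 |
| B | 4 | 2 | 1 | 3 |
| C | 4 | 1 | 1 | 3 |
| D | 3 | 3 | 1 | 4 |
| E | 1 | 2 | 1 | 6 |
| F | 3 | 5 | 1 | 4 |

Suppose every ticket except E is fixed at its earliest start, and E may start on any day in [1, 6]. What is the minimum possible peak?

E@1: d1:18  d2:16  d3:16  d4:3  d5:0  d6:0 → peak 18
E@2: d1:16  d2:18  d3:16  d4:3  d5:0  d6:0 → peak 18
E@3: d1:16  d2:16  d3:18  d4:3  d5:0  d6:0 → peak 18
E@4: d1:16  d2:16  d3:16  d4:5  d5:0  d6:0 → peak 16
E@5: d1:16  d2:16  d3:16  d4:3  d5:2  d6:0 → peak 16
E@6: d1:16  d2:16  d3:16  d4:3  d5:0  d6:2 → peak 16
Best is E@4, peak 16.

16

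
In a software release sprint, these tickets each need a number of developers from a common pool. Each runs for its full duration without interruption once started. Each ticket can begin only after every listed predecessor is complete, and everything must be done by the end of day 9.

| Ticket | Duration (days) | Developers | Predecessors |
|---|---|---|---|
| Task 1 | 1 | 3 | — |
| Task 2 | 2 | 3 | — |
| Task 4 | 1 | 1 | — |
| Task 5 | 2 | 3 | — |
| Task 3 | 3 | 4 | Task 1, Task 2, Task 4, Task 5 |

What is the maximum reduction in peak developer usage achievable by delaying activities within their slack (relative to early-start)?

6

Early-start peak: d1:10  d2:6  d3:4  d4:4  d5:4  d6:0  d7:0  d8:0  d9:0 ⇒ 10.
Leveled (Task 1@1, Task 2@2, Task 4@1, Task 5@4, Task 3@6): d1:4  d2:3  d3:3  d4:3  d5:3  d6:4  d7:4  d8:4  d9:0 ⇒ 4.
Reduction 10 − 4 = 6.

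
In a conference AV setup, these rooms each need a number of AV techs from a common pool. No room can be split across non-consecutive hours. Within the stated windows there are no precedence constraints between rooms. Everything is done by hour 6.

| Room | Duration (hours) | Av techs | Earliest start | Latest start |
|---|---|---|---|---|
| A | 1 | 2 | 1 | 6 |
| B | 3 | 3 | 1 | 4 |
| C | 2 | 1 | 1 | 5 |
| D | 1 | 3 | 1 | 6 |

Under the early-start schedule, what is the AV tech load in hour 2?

At early start, hour 2 has: B, C.
Demand: 3 + 1 = 4.

4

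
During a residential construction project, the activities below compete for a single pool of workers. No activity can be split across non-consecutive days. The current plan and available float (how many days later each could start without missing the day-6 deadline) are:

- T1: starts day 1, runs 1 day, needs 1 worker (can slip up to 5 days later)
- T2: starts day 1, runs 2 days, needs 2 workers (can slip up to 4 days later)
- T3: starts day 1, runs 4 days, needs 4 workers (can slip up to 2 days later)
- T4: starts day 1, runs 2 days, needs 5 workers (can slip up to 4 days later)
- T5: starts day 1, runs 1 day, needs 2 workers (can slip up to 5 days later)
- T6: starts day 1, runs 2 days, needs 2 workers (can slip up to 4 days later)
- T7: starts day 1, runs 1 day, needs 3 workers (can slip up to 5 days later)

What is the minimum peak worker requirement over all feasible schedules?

Early-start (T1@1, T2@1, T3@1, T4@1, T5@1, T6@1, T7@1) gives peak 19: d1:19  d2:13  d3:4  d4:4  d5:0  d6:0.
Shift T4→5, T5→3, T6→5, T7→4.
Schedule T1@1, T2@1, T3@1, T4@5, T5@3, T6@5, T7@4: d1:7  d2:6  d3:6  d4:7  d5:7  d6:7 — peak 7.
Total worker-days = 40 over 6 days ⇒ peak ≥ ⌈40/6⌉ = 7, so 7 is optimal.

7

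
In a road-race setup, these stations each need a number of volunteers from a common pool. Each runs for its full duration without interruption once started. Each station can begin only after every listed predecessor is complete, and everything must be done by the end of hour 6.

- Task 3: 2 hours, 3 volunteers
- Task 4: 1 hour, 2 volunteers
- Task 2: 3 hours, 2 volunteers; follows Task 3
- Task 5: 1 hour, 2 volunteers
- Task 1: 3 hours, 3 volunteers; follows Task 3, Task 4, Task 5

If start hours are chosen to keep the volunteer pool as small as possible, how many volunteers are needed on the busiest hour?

5

Early-start (Task 3@1, Task 4@1, Task 2@3, Task 5@1, Task 1@3) gives peak 7: h1:7  h2:3  h3:5  h4:5  h5:5  h6:0.
Shift Task 5→2.
Schedule Task 3@1, Task 4@1, Task 2@3, Task 5@2, Task 1@3: h1:5  h2:5  h3:5  h4:5  h5:5  h6:0 — peak 5.
Total volunteer-hours = 25 over 6 hours ⇒ peak ≥ ⌈25/6⌉ = 5, so 5 is optimal.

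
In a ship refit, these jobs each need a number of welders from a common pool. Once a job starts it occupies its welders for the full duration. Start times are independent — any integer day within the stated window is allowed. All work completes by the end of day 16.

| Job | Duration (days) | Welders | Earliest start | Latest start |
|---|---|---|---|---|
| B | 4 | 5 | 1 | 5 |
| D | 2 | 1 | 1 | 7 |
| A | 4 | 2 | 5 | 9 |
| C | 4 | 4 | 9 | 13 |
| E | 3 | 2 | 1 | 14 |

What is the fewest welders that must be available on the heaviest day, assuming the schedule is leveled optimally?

5

Early-start (B@1, D@1, A@5, C@9, E@1) gives peak 8: d1:8  d2:8  d3:7  d4:5  d5:2  d6:2  d7:2  d8:2  d9:4  d10:4  d11:4  d12:4  d13:0  d14:0  d15:0  d16:0.
Shift D→5, E→5.
Schedule B@1, D@5, A@5, C@9, E@5: d1:5  d2:5  d3:5  d4:5  d5:5  d6:5  d7:4  d8:2  d9:4  d10:4  d11:4  d12:4  d13:0  d14:0  d15:0  d16:0 — peak 5.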